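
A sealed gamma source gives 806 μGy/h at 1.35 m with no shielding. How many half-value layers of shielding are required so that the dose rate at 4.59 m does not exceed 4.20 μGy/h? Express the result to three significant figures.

At 4.59 m, distance alone gives 806 × (1.35/4.59)² = 806 × 0.08651 = 69.73 μGy/h.
Further attenuation needed: 69.73/4.20 = 16.60.
n = log₂(16.60) = 4.053 half-value layers.

4.05 half-value layers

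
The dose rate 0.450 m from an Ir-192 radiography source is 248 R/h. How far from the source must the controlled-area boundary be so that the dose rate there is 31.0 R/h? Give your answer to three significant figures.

1.27 m

Since intensity falls as 1/r², d₂ = d₁·√(I₁/I₂).
I₁/I₂ = 248/31.0 = 8.000, so d₂ = 0.450 × √8.000 = 1.273 m.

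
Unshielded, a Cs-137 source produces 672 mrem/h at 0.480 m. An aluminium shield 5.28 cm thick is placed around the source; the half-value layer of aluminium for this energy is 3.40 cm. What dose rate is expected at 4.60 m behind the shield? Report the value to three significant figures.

2.49 mrem/h

Distance alone: 672 × (0.480/4.60)² = 672 × 0.01089 = 7.318 mrem/h.
Shield: 5.28/3.40 = 1.553 half-value layers → attenuation 2^(−1.553) = 0.3408.
Combined: 7.318 × 0.3408 = 2.494 mrem/h.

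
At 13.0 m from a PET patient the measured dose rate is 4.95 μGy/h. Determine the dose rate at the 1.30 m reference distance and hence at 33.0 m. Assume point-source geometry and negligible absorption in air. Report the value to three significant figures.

495 μGy/h; 0.768 μGy/h

Using I₁d₁² = I₂d₂²,
At 1.30 m: 4.95 × (13.0/1.30)² = 4.95 × 100.0 = 495.0 μGy/h
At 33.0 m: (1.30/33.0)² = 0.001552, so 495.0 × 0.001552 = 0.7682 μGy/h.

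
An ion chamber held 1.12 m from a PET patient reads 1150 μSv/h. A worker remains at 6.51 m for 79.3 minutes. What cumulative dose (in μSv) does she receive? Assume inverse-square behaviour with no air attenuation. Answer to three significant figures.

Intensity scales as (d₁/d₂)², so rate at 6.51 m:
1150 × (1.12/6.51)² = 1150 × 0.02960 = 34.04 μSv/h.
Dose = rate × time = 34.04 μSv/h × 1.322 h = 45.00 μSv.

45.0 μSv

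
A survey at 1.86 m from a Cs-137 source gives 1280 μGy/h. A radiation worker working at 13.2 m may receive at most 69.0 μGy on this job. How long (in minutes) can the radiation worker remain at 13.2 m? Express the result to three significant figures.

Intensity scales as (d₁/d₂)², so rate at 13.2 m:
(1.86/13.2)² = 0.01986, so 1280 × 0.01986 = 25.42 μGy/h.
Stay time = 69.0 μGy ÷ 25.42 μGy/h = 2.714 h = 162.8 min.

163 min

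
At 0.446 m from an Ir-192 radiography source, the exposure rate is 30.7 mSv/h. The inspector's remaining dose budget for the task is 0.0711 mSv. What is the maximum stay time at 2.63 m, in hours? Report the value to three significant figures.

0.0805 h

Since intensity falls as 1/r², rate at 2.63 m:
30.7 × (0.446/2.63)² = 30.7 × 0.02876 = 0.8829 mSv/h.
Stay time = 0.0711 mSv ÷ 0.8829 mSv/h = 0.08053 h.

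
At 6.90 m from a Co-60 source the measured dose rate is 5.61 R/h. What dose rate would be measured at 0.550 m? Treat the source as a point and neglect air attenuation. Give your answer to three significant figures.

883 R/h

Applying the 1/r² law, scaling from 6.90 m to 0.550 m:
(6.90/0.550)² = 157.4, so 5.61 × 157.4 = 883.0 R/h.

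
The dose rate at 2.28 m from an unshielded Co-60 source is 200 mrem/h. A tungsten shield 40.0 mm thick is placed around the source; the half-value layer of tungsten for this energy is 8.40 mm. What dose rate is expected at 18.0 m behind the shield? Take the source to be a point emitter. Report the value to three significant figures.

Distance alone: 200 × (2.28/18.0)² = 200 × 0.01604 = 3.208 mrem/h.
Shield: 40.0/8.40 = 4.762 half-value layers → attenuation 2^(−4.762) = 0.03685.
Combined: 3.208 × 0.03685 = 0.1182 mrem/h.

0.118 mrem/h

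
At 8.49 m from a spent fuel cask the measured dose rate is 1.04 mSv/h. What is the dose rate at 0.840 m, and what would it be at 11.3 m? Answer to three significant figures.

106 mSv/h; 0.587 mSv/h

Applying the 1/r² law,
At 0.840 m: 1.04 × (8.49/0.840)² = 1.04 × 102.2 = 106.3 mSv/h
At 11.3 m: (0.840/11.3)² = 0.005526, so 106.3 × 0.005526 = 0.5874 mSv/h.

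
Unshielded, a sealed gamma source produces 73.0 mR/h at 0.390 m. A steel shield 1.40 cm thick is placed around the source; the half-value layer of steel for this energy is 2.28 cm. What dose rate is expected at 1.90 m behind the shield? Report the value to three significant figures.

Distance alone: 73.0 × (0.390/1.90)² = 73.0 × 0.04213 = 3.075 mR/h.
Shield: 1.40/2.28 = 0.6140 half-value layers → attenuation 2^(−0.6140) = 0.6534.
Combined: 3.075 × 0.6534 = 2.009 mR/h.

2.01 mR/h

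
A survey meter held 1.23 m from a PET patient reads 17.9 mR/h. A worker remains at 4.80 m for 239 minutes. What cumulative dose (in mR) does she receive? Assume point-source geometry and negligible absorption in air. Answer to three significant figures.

Using I₁d₁² = I₂d₂², rate at 4.80 m:
17.9 × (1.23/4.80)² = 17.9 × 0.06566 = 1.175 mR/h.
Dose = rate × time = 1.175 mR/h × 3.983 h = 4.680 mR.

4.68 mR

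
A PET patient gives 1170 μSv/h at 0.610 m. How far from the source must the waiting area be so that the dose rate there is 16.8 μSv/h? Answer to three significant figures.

Applying the 1/r² law, d₂ = d₁·√(I₁/I₂).
I₁/I₂ = 1170/16.8 = 69.64, so d₂ = 0.610 × √69.64 = 5.090 m.

5.09 m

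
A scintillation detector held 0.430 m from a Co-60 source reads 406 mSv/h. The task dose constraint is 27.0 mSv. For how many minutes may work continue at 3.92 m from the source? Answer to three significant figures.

332 min

By the inverse-square law, rate at 3.92 m:
406 × (0.430/3.92)² = 406 × 0.01203 = 4.884 mSv/h.
Stay time = 27.0 mSv ÷ 4.884 mSv/h = 5.528 h = 331.7 min.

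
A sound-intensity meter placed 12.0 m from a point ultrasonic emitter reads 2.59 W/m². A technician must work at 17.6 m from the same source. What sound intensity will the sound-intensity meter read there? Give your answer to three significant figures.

Since intensity falls as 1/r², scaling from 12.0 m to 17.6 m:
2.59 × (12.0/17.6)² = 2.59 × 0.4649 = 1.204 W/m².

1.20 W/m²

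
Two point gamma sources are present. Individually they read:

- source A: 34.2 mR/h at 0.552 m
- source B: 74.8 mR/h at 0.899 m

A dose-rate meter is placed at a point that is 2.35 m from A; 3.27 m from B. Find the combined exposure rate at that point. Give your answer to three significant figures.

7.54 mR/h

By superposition, sum each source's inverse-square contribution:
A: 34.2 × (0.552/2.35)² = 1.887 mR/h
B: 74.8 × (0.899/3.27)² = 5.654 mR/h
Total = 1.887 + 5.654 = 7.541 mR/h.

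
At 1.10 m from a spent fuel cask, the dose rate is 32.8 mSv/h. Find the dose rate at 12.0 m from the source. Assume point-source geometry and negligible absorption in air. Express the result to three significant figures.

Intensity scales as (d₁/d₂)², so the rate at 12.0 m is
32.8 × (1.10/12.0)² = 32.8 × 0.008403 = 0.2756 mSv/h.

0.276 mSv/h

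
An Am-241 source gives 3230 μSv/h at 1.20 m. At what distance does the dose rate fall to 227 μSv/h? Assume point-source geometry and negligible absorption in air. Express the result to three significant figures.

Using I₁d₁² = I₂d₂², d₂ = d₁·√(I₁/I₂).
I₁/I₂ = 3230/227 = 14.23, so d₂ = 1.20 × √14.23 = 4.527 m.

4.53 m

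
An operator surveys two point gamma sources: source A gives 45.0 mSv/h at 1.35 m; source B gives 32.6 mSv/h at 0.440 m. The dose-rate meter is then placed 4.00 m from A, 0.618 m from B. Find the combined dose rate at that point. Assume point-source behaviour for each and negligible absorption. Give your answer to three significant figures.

By superposition, sum each source's inverse-square contribution:
A: 45.0 × (1.35/4.00)² = 5.126 mSv/h
B: 32.6 × (0.440/0.618)² = 16.53 mSv/h
Total = 5.126 + 16.53 = 21.66 mSv/h.

21.7 mSv/h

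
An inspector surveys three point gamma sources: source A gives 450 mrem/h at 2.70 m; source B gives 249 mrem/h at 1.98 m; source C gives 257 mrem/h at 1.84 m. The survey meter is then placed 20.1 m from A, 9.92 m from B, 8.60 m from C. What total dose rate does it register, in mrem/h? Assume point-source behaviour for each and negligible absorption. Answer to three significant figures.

29.8 mrem/h

By superposition, sum each source's inverse-square contribution:
A: 450 × (2.70/20.1)² = 8.120 mrem/h
B: 249 × (1.98/9.92)² = 9.920 mrem/h
C: 257 × (1.84/8.60)² = 11.76 mrem/h
Total = 8.120 + 9.920 + 11.76 = 29.80 mrem/h.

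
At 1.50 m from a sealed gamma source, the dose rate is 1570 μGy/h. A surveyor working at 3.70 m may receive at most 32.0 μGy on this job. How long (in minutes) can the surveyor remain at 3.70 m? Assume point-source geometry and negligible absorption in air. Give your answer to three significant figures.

7.44 min

Using I₁d₁² = I₂d₂², rate at 3.70 m:
(1.50/3.70)² = 0.1644, so 1570 × 0.1644 = 258.1 μGy/h.
Stay time = 32.0 μGy ÷ 258.1 μGy/h = 0.1240 h = 7.440 min.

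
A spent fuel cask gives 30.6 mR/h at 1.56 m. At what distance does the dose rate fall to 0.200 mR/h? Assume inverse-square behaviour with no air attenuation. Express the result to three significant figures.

Intensity scales as (d₁/d₂)², so d₂ = d₁·√(I₁/I₂).
I₁/I₂ = 30.6/0.200 = 153.0, so d₂ = 1.56 × √153.0 = 19.30 m.

19.3 m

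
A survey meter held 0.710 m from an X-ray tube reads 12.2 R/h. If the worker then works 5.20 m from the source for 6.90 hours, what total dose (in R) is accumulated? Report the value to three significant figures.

1.57 R

By the inverse-square law, rate at 5.20 m:
12.2 × (0.710/5.20)² = 12.2 × 0.01864 = 0.2274 R/h.
Dose = rate × time = 0.2274 R/h × 6.900 h = 1.569 R.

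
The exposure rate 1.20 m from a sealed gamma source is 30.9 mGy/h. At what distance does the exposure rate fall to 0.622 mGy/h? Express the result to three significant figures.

Applying the 1/r² law, d₂ = d₁·√(I₁/I₂).
I₁/I₂ = 30.9/0.622 = 49.68, so d₂ = 1.20 × √49.68 = 8.458 m.

8.46 m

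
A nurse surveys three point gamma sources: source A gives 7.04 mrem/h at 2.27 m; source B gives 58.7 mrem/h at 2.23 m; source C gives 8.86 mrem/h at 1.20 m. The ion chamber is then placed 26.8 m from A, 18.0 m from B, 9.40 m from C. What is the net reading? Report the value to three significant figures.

1.10 mrem/h

By superposition, sum each source's inverse-square contribution:
A: 7.04 × (2.27/26.8)² = 0.05051 mrem/h
B: 58.7 × (2.23/18.0)² = 0.9010 mrem/h
C: 8.86 × (1.20/9.40)² = 0.1444 mrem/h
Total = 0.05051 + 0.9010 + 0.1444 = 1.096 mrem/h.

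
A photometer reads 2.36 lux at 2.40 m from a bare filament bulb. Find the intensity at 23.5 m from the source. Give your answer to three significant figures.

0.0246 lux

Since intensity falls as 1/r², the rate at 23.5 m is
2.36 × (2.40/23.5)² = 2.36 × 0.01043 = 0.02461 lux.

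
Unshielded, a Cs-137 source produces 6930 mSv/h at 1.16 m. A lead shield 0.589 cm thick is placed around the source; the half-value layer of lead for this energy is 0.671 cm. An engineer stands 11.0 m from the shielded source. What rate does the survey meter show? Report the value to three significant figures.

41.9 mSv/h

Distance alone: (1.16/11.0)² = 0.01112, so 6930 × 0.01112 = 77.06 mSv/h.
Shield: 0.589/0.671 = 0.8778 half-value layers → attenuation 2^(−0.8778) = 0.5442.
Combined: 77.06 × 0.5442 = 41.94 mSv/h.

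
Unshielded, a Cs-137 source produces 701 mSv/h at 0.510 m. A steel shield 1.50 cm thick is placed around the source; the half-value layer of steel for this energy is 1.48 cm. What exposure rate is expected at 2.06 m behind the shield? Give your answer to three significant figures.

21.3 mSv/h

Distance alone: 701 × (0.510/2.06)² = 701 × 0.06129 = 42.96 mSv/h.
Shield: 1.50/1.48 = 1.014 half-value layers → attenuation 2^(−1.014) = 0.4952.
Combined: 42.96 × 0.4952 = 21.27 mSv/h.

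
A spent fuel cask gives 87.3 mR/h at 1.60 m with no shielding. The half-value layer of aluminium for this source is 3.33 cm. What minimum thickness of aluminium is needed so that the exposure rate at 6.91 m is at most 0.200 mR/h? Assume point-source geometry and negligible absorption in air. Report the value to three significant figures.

15.1 cm

At 6.91 m, distance alone gives (1.60/6.91)² = 0.05361, so 87.3 × 0.05361 = 4.680 mR/h.
Further attenuation needed: 4.680/0.200 = 23.40.
n = log₂(23.40) = 4.548 half-value layers.
Thickness = 4.548 × 3.33 cm = 15.14 cm.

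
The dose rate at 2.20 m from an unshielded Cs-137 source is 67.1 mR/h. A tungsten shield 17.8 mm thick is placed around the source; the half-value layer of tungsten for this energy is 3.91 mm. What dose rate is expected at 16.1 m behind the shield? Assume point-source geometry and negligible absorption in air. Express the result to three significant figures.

0.0534 mR/h

Distance alone: (2.20/16.1)² = 0.01867, so 67.1 × 0.01867 = 1.253 mR/h.
Shield: 17.8/3.91 = 4.552 half-value layers → attenuation 2^(−4.552) = 0.04263.
Combined: 1.253 × 0.04263 = 0.05342 mR/h.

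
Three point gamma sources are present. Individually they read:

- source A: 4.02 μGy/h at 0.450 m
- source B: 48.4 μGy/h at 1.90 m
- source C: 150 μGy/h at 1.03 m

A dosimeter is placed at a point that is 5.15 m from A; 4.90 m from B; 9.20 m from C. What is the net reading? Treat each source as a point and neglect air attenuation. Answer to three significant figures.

Each source contributes Iᵢ·(dᵢ/rᵢ)²; contributions add.
A: 4.02 × (0.450/5.15)² = 0.03069 μGy/h
B: 48.4 × (1.90/4.90)² = 7.277 μGy/h
C: 150 × (1.03/9.20)² = 1.880 μGy/h
Total = 0.03069 + 7.277 + 1.880 = 9.188 μGy/h.

9.19 μGy/h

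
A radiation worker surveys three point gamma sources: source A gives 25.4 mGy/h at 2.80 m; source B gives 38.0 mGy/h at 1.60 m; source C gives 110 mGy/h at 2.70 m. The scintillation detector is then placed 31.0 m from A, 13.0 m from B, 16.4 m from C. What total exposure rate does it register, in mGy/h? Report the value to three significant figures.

By superposition, sum each source's inverse-square contribution:
A: 25.4 × (2.80/31.0)² = 0.2072 mGy/h
B: 38.0 × (1.60/13.0)² = 0.5756 mGy/h
C: 110 × (2.70/16.4)² = 2.981 mGy/h
Total = 0.2072 + 0.5756 + 2.981 = 3.764 mGy/h.

3.76 mGy/h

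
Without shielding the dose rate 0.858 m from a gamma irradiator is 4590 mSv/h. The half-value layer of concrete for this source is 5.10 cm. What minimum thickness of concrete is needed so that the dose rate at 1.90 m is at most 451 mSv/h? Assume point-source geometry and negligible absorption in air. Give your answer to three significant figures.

5.37 cm

At 1.90 m, distance alone gives (0.858/1.90)² = 0.2039, so 4590 × 0.2039 = 935.9 mSv/h.
Further attenuation needed: 935.9/451 = 2.075.
n = log₂(2.075) = 1.053 half-value layers.
Thickness = 1.053 × 5.10 cm = 5.370 cm.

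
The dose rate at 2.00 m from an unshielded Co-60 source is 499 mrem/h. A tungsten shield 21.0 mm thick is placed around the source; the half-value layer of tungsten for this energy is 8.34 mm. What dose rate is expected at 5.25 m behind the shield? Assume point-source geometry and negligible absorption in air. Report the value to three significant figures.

12.6 mrem/h

Distance alone: 499 × (2.00/5.25)² = 499 × 0.1451 = 72.40 mrem/h.
Shield: 21.0/8.34 = 2.518 half-value layers → attenuation 2^(−2.518) = 0.1746.
Combined: 72.40 × 0.1746 = 12.64 mrem/h.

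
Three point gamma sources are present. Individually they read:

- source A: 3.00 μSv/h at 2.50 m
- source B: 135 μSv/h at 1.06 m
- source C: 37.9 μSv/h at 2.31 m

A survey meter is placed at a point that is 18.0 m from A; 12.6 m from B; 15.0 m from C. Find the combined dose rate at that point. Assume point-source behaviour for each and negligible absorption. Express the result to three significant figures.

1.91 μSv/h

By superposition, sum each source's inverse-square contribution:
A: 3.00 × (2.50/18.0)² = 0.05787 μSv/h
B: 135 × (1.06/12.6)² = 0.9554 μSv/h
C: 37.9 × (2.31/15.0)² = 0.8988 μSv/h
Total = 0.05787 + 0.9554 + 0.8988 = 1.912 μSv/h.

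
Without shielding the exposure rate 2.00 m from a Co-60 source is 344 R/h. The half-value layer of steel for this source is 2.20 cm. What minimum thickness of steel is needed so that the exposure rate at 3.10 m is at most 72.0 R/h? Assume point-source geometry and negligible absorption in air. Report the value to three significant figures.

2.18 cm

At 3.10 m, distance alone gives (2.00/3.10)² = 0.4162, so 344 × 0.4162 = 143.2 R/h.
Further attenuation needed: 143.2/72.0 = 1.989.
n = log₂(1.989) = 0.9920 half-value layers.
Thickness = 0.9920 × 2.20 cm = 2.182 cm.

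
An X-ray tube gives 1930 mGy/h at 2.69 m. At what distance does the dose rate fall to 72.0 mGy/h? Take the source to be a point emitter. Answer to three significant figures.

By the inverse-square law, d₂ = d₁·√(I₁/I₂).
I₁/I₂ = 1930/72.0 = 26.81, so d₂ = 2.69 × √26.81 = 13.93 m.

13.9 m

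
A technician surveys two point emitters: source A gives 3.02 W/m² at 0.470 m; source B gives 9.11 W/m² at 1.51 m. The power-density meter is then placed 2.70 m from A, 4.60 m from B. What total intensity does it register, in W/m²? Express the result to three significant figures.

By superposition, sum each source's inverse-square contribution:
A: 3.02 × (0.470/2.70)² = 0.09151 W/m²
B: 9.11 × (1.51/4.60)² = 0.9816 W/m²
Total = 0.09151 + 0.9816 = 1.073 W/m².

1.07 W/m²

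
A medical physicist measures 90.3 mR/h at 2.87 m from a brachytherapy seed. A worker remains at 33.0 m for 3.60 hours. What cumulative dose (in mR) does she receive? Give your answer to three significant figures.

Applying the 1/r² law, rate at 33.0 m:
90.3 × (2.87/33.0)² = 90.3 × 0.007564 = 0.6830 mR/h.
Dose = rate × time = 0.6830 mR/h × 3.600 h = 2.459 mR.

2.46 mR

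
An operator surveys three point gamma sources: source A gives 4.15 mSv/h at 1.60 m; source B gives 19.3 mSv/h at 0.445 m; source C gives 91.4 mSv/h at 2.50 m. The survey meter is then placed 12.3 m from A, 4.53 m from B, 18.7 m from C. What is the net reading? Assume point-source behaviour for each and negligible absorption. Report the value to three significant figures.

Each source contributes Iᵢ·(dᵢ/rᵢ)²; contributions add.
A: 4.15 × (1.60/12.3)² = 0.07022 mSv/h
B: 19.3 × (0.445/4.53)² = 0.1862 mSv/h
C: 91.4 × (2.50/18.7)² = 1.634 mSv/h
Total = 0.07022 + 0.1862 + 1.634 = 1.890 mSv/h.

1.89 mSv/h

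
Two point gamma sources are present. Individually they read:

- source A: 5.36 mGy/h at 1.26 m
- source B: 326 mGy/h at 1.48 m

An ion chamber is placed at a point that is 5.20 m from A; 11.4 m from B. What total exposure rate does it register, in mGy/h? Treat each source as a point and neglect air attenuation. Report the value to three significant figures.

Each source contributes Iᵢ·(dᵢ/rᵢ)²; contributions add.
A: 5.36 × (1.26/5.20)² = 0.3147 mGy/h
B: 326 × (1.48/11.4)² = 5.495 mGy/h
Total = 0.3147 + 5.495 = 5.810 mGy/h.

5.81 mGy/h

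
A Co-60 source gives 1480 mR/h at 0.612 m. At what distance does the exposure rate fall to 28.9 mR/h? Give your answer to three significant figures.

Intensity scales as (d₁/d₂)², so d₂ = d₁·√(I₁/I₂).
I₁/I₂ = 1480/28.9 = 51.21, so d₂ = 0.612 × √51.21 = 4.380 m.

4.38 m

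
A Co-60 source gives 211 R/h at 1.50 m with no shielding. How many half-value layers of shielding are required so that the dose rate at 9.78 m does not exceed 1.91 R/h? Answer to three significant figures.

At 9.78 m, distance alone gives 211 × (1.50/9.78)² = 211 × 0.02352 = 4.963 R/h.
Further attenuation needed: 4.963/1.91 = 2.598.
n = log₂(2.598) = 1.377 half-value layers.

1.38 half-value layers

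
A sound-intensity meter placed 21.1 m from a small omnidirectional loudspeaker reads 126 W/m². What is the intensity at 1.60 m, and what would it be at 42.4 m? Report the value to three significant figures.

By the inverse-square law,
At 1.60 m: (21.1/1.60)² = 173.9, so 126 × 173.9 = 21910 W/m²
At 42.4 m: (1.60/42.4)² = 0.001424, so 21910 × 0.001424 = 31.20 W/m².

21900 W/m²; 31.2 W/m²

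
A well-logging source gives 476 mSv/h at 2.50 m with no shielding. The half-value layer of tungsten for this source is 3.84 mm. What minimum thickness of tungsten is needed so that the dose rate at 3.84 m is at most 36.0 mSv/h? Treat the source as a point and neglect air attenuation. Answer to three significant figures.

At 3.84 m, distance alone gives (2.50/3.84)² = 0.4239, so 476 × 0.4239 = 201.8 mSv/h.
Further attenuation needed: 201.8/36.0 = 5.606.
n = log₂(5.606) = 2.487 half-value layers.
Thickness = 2.487 × 3.84 mm = 9.550 mm.

9.55 mm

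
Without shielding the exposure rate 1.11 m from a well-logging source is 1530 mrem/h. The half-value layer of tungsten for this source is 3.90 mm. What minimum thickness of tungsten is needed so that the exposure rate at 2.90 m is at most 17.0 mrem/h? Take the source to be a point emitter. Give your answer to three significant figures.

At 2.90 m, distance alone gives 1530 × (1.11/2.90)² = 1530 × 0.1465 = 224.1 mrem/h.
Further attenuation needed: 224.1/17.0 = 13.18.
n = log₂(13.18) = 3.720 half-value layers.
Thickness = 3.720 × 3.90 mm = 14.51 mm.

14.5 mm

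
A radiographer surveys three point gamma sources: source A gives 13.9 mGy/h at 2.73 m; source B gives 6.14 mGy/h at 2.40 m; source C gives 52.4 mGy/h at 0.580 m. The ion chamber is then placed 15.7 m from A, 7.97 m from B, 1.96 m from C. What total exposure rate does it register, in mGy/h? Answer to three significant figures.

Each source contributes Iᵢ·(dᵢ/rᵢ)²; contributions add.
A: 13.9 × (2.73/15.7)² = 0.4203 mGy/h
B: 6.14 × (2.40/7.97)² = 0.5568 mGy/h
C: 52.4 × (0.580/1.96)² = 4.589 mGy/h
Total = 0.4203 + 0.5568 + 4.589 = 5.566 mGy/h.

5.57 mGy/h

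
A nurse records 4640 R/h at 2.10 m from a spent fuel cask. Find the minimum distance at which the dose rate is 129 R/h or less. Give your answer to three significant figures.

Applying the 1/r² law, d₂ = d₁·√(I₁/I₂).
I₁/I₂ = 4640/129 = 35.97, so d₂ = 2.10 × √35.97 = 12.59 m.

12.6 m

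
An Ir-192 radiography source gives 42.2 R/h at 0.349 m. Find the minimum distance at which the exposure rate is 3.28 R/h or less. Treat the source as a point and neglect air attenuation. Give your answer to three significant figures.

Using I₁d₁² = I₂d₂², d₂ = d₁·√(I₁/I₂).
I₁/I₂ = 42.2/3.28 = 12.87, so d₂ = 0.349 × √12.87 = 1.252 m.

1.25 m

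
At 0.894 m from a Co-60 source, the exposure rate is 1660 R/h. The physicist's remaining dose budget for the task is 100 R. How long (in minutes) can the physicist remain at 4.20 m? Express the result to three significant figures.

79.8 min

Intensity scales as (d₁/d₂)², so rate at 4.20 m:
(0.894/4.20)² = 0.04531, so 1660 × 0.04531 = 75.21 R/h.
Stay time = 100 R ÷ 75.21 R/h = 1.330 h = 79.80 min.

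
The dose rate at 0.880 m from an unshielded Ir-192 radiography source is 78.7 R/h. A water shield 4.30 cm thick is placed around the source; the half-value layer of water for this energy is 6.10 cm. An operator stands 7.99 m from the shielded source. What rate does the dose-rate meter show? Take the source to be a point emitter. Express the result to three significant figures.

0.586 R/h

Distance alone: (0.880/7.99)² = 0.01213, so 78.7 × 0.01213 = 0.9546 R/h.
Shield: 4.30/6.10 = 0.7049 half-value layers → attenuation 2^(−0.7049) = 0.6135.
Combined: 0.9546 × 0.6135 = 0.5856 R/h.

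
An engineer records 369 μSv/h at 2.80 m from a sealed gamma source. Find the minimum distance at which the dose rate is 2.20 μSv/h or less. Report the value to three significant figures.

36.3 m

Using I₁d₁² = I₂d₂², d₂ = d₁·√(I₁/I₂).
I₁/I₂ = 369/2.20 = 167.7, so d₂ = 2.80 × √167.7 = 36.26 m.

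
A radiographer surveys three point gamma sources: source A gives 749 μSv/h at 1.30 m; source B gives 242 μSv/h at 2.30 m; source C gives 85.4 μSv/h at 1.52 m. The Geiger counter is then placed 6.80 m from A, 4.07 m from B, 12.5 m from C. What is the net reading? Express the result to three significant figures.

By superposition, sum each source's inverse-square contribution:
A: 749 × (1.30/6.80)² = 27.37 μSv/h
B: 242 × (2.30/4.07)² = 77.28 μSv/h
C: 85.4 × (1.52/12.5)² = 1.263 μSv/h
Total = 27.37 + 77.28 + 1.263 = 105.9 μSv/h.

106 μSv/h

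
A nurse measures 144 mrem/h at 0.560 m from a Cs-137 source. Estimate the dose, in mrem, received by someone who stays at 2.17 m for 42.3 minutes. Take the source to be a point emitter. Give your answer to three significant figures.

Intensity scales as (d₁/d₂)², so rate at 2.17 m:
(0.560/2.17)² = 0.06660, so 144 × 0.06660 = 9.590 mrem/h.
Dose = rate × time = 9.590 mrem/h × 0.7050 h = 6.761 mrem.

6.76 mrem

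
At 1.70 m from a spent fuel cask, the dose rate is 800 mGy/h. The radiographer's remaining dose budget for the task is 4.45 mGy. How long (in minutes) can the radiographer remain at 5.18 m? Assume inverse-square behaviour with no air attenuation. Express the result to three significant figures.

Intensity scales as (d₁/d₂)², so rate at 5.18 m:
(1.70/5.18)² = 0.1077, so 800 × 0.1077 = 86.16 mGy/h.
Stay time = 4.45 mGy ÷ 86.16 mGy/h = 0.05165 h = 3.099 min.

3.10 min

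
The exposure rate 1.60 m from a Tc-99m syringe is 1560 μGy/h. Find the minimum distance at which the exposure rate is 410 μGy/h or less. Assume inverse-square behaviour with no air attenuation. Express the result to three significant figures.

By the inverse-square law, d₂ = d₁·√(I₁/I₂).
I₁/I₂ = 1560/410 = 3.805, so d₂ = 1.60 × √3.805 = 3.121 m.

3.12 m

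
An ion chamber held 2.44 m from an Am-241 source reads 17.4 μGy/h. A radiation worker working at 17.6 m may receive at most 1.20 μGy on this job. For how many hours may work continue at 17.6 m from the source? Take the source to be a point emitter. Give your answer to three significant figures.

3.59 h

Intensity scales as (d₁/d₂)², so rate at 17.6 m:
(2.44/17.6)² = 0.01922, so 17.4 × 0.01922 = 0.3344 μGy/h.
Stay time = 1.20 μGy ÷ 0.3344 μGy/h = 3.589 h.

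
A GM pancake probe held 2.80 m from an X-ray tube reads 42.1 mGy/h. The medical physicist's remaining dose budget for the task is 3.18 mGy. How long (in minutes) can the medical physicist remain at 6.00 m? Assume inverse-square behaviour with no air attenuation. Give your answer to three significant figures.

Intensity scales as (d₁/d₂)², so rate at 6.00 m:
(2.80/6.00)² = 0.2178, so 42.1 × 0.2178 = 9.169 mGy/h.
Stay time = 3.18 mGy ÷ 9.169 mGy/h = 0.3468 h = 20.81 min.

20.8 min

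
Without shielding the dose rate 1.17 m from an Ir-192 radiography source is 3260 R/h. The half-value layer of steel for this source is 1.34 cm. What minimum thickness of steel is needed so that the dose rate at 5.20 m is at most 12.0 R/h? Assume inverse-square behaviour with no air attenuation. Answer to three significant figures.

At 5.20 m, distance alone gives (1.17/5.20)² = 0.05062, so 3260 × 0.05062 = 165.0 R/h.
Further attenuation needed: 165.0/12.0 = 13.75.
n = log₂(13.75) = 3.781 half-value layers.
Thickness = 3.781 × 1.34 cm = 5.067 cm.

5.07 cm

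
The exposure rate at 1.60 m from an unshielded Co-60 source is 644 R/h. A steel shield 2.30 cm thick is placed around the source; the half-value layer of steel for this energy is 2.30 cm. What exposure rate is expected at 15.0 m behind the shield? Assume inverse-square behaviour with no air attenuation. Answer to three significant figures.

3.66 R/h

Distance alone: (1.60/15.0)² = 0.01138, so 644 × 0.01138 = 7.329 R/h.
Shield: 2.30/2.30 = 1.000 half-value layers → attenuation 2^(−1.000) = 0.5000.
Combined: 7.329 × 0.5000 = 3.664 R/h.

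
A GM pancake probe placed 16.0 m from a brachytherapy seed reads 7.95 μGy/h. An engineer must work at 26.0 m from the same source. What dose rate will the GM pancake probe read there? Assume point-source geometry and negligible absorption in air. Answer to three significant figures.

By the inverse-square law, scaling from 16.0 m to 26.0 m:
7.95 × (16.0/26.0)² = 7.95 × 0.3787 = 3.011 μGy/h.

3.01 μGy/h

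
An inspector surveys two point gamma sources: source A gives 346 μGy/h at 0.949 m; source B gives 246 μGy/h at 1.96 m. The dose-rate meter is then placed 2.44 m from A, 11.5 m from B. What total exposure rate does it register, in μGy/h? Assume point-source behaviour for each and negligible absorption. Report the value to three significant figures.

59.5 μGy/h

Each source contributes Iᵢ·(dᵢ/rᵢ)²; contributions add.
A: 346 × (0.949/2.44)² = 52.34 μGy/h
B: 246 × (1.96/11.5)² = 7.146 μGy/h
Total = 52.34 + 7.146 = 59.49 μGy/h.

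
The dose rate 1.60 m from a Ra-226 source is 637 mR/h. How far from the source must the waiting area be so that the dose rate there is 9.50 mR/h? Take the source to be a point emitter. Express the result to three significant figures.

Applying the 1/r² law, d₂ = d₁·√(I₁/I₂).
I₁/I₂ = 637/9.50 = 67.05, so d₂ = 1.60 × √67.05 = 13.10 m.

13.1 m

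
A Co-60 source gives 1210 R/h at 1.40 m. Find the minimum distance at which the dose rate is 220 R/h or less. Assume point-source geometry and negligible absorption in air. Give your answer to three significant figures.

3.28 m

Since intensity falls as 1/r², d₂ = d₁·√(I₁/I₂).
I₁/I₂ = 1210/220 = 5.500, so d₂ = 1.40 × √5.500 = 3.283 m.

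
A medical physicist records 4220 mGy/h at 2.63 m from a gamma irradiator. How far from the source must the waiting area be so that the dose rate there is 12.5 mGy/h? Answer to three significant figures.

48.3 m

Since intensity falls as 1/r², d₂ = d₁·√(I₁/I₂).
I₁/I₂ = 4220/12.5 = 337.6, so d₂ = 2.63 × √337.6 = 48.32 m.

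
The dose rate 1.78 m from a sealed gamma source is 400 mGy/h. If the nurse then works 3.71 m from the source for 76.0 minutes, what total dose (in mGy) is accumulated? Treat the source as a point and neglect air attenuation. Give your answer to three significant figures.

117 mGy

Using I₁d₁² = I₂d₂², rate at 3.71 m:
(1.78/3.71)² = 0.2302, so 400 × 0.2302 = 92.08 mGy/h.
Dose = rate × time = 92.08 mGy/h × 1.267 h = 116.7 mGy.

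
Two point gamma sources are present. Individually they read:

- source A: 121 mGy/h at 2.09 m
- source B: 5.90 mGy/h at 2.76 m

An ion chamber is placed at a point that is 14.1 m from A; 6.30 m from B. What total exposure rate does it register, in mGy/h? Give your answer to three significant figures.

3.79 mGy/h

Each source contributes Iᵢ·(dᵢ/rᵢ)²; contributions add.
A: 121 × (2.09/14.1)² = 2.659 mGy/h
B: 5.90 × (2.76/6.30)² = 1.132 mGy/h
Total = 2.659 + 1.132 = 3.791 mGy/h.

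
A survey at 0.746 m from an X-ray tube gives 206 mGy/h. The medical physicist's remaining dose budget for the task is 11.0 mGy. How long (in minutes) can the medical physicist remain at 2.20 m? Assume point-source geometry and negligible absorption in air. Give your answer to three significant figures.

By the inverse-square law, rate at 2.20 m:
(0.746/2.20)² = 0.1150, so 206 × 0.1150 = 23.69 mGy/h.
Stay time = 11.0 mGy ÷ 23.69 mGy/h = 0.4643 h = 27.86 min.

27.9 min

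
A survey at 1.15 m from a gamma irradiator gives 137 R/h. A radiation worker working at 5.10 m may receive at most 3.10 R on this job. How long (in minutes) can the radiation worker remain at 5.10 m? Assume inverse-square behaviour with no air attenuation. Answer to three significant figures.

Since intensity falls as 1/r², rate at 5.10 m:
(1.15/5.10)² = 0.05085, so 137 × 0.05085 = 6.966 R/h.
Stay time = 3.10 R ÷ 6.966 R/h = 0.4450 h = 26.70 min.

26.7 min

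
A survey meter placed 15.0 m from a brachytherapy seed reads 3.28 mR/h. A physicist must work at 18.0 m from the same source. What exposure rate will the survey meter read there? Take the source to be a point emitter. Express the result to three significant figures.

Applying the 1/r² law, scaling from 15.0 m to 18.0 m:
3.28 × (15.0/18.0)² = 3.28 × 0.6944 = 2.278 mR/h.

2.28 mR/h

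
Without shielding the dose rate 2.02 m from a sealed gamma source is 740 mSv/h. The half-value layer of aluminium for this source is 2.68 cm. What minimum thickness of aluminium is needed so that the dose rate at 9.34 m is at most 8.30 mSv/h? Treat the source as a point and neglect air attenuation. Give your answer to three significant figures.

5.52 cm

At 9.34 m, distance alone gives 740 × (2.02/9.34)² = 740 × 0.04677 = 34.61 mSv/h.
Further attenuation needed: 34.61/8.30 = 4.170.
n = log₂(4.170) = 2.060 half-value layers.
Thickness = 2.060 × 2.68 cm = 5.521 cm.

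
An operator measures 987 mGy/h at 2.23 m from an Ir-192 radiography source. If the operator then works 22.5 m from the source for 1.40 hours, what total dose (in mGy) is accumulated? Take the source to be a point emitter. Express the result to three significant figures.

Using I₁d₁² = I₂d₂², rate at 22.5 m:
987 × (2.23/22.5)² = 987 × 0.009823 = 9.695 mGy/h.
Dose = rate × time = 9.695 mGy/h × 1.400 h = 13.57 mGy.

13.6 mGy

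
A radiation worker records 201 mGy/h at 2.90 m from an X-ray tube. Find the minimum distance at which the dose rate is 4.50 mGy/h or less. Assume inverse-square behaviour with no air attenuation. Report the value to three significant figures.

19.4 m

Using I₁d₁² = I₂d₂², d₂ = d₁·√(I₁/I₂).
I₁/I₂ = 201/4.50 = 44.67, so d₂ = 2.90 × √44.67 = 19.38 m.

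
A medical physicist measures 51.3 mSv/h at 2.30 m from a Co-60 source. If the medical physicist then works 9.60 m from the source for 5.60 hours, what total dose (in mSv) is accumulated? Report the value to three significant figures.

Since intensity falls as 1/r², rate at 9.60 m:
(2.30/9.60)² = 0.05740, so 51.3 × 0.05740 = 2.945 mSv/h.
Dose = rate × time = 2.945 mSv/h × 5.600 h = 16.49 mSv.

16.5 mSv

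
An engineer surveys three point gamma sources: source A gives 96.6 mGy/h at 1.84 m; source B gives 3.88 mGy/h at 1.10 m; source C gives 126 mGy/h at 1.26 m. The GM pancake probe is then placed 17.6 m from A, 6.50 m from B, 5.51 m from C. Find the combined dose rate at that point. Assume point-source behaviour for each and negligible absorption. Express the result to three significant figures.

By superposition, sum each source's inverse-square contribution:
A: 96.6 × (1.84/17.6)² = 1.056 mGy/h
B: 3.88 × (1.10/6.50)² = 0.1111 mGy/h
C: 126 × (1.26/5.51)² = 6.589 mGy/h
Total = 1.056 + 0.1111 + 6.589 = 7.756 mGy/h.

7.76 mGy/h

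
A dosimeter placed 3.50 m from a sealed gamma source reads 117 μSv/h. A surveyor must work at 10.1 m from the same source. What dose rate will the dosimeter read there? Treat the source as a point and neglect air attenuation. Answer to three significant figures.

14.1 μSv/h

Using I₁d₁² = I₂d₂², scaling from 3.50 m to 10.1 m:
(3.50/10.1)² = 0.1201, so 117 × 0.1201 = 14.05 μSv/h.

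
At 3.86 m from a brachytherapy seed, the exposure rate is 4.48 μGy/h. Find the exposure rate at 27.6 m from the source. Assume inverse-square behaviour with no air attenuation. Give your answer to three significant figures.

0.0876 μGy/h

Intensity scales as (d₁/d₂)², so the rate at 27.6 m is
(3.86/27.6)² = 0.01956, so 4.48 × 0.01956 = 0.08763 μGy/h.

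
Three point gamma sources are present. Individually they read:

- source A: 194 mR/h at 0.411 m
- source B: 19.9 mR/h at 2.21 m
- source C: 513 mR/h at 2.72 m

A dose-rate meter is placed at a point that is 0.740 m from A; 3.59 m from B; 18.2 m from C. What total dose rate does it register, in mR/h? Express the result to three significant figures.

By superposition, sum each source's inverse-square contribution:
A: 194 × (0.411/0.740)² = 59.84 mR/h
B: 19.9 × (2.21/3.59)² = 7.541 mR/h
C: 513 × (2.72/18.2)² = 11.46 mR/h
Total = 59.84 + 7.541 + 11.46 = 78.84 mR/h.

78.8 mR/h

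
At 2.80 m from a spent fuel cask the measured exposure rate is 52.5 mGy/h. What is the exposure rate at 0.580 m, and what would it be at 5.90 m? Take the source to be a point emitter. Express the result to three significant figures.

1220 mGy/h; 11.8 mGy/h

Applying the 1/r² law,
At 0.580 m: (2.80/0.580)² = 23.31, so 52.5 × 23.31 = 1224 mGy/h
At 5.90 m: 1224 × (0.580/5.90)² = 1224 × 0.009664 = 11.83 mGy/h.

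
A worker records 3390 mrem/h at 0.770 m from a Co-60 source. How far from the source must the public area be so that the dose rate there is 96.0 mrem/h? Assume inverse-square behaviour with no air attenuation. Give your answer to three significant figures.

Intensity scales as (d₁/d₂)², so d₂ = d₁·√(I₁/I₂).
I₁/I₂ = 3390/96.0 = 35.31, so d₂ = 0.770 × √35.31 = 4.576 m.

4.58 m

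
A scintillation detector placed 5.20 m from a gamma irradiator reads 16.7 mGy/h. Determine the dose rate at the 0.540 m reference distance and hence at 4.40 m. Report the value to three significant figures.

Applying the 1/r² law,
At 0.540 m: (5.20/0.540)² = 92.73, so 16.7 × 92.73 = 1549 mGy/h
At 4.40 m: (0.540/4.40)² = 0.01506, so 1549 × 0.01506 = 23.33 mGy/h.

1550 mGy/h; 23.3 mGy/h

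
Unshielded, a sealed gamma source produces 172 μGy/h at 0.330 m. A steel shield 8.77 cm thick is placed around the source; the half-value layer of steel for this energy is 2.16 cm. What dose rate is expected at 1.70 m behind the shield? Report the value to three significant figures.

Distance alone: 172 × (0.330/1.70)² = 172 × 0.03768 = 6.481 μGy/h.
Shield: 8.77/2.16 = 4.060 half-value layers → attenuation 2^(−4.060) = 0.05995.
Combined: 6.481 × 0.05995 = 0.3885 μGy/h.

0.389 μGy/h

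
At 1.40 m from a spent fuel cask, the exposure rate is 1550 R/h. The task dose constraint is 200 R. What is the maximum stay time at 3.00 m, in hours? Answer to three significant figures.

0.592 h

Applying the 1/r² law, rate at 3.00 m:
(1.40/3.00)² = 0.2178, so 1550 × 0.2178 = 337.6 R/h.
Stay time = 200 R ÷ 337.6 R/h = 0.5924 h.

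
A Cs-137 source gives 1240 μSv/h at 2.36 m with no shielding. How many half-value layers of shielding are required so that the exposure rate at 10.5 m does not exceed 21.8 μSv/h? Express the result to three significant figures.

1.52 half-value layers

At 10.5 m, distance alone gives (2.36/10.5)² = 0.05052, so 1240 × 0.05052 = 62.64 μSv/h.
Further attenuation needed: 62.64/21.8 = 2.873.
n = log₂(2.873) = 1.523 half-value layers.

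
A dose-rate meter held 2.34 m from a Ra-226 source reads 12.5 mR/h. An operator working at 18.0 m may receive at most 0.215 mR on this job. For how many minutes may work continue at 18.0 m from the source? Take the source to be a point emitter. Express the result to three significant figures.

Intensity scales as (d₁/d₂)², so rate at 18.0 m:
12.5 × (2.34/18.0)² = 12.5 × 0.01690 = 0.2112 mR/h.
Stay time = 0.215 mR ÷ 0.2112 mR/h = 1.018 h = 61.08 min.

61.1 min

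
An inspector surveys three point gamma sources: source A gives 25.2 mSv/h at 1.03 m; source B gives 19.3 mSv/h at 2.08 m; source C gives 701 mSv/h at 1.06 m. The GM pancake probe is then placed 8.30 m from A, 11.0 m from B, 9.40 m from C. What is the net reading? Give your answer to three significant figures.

9.99 mSv/h

Each source contributes Iᵢ·(dᵢ/rᵢ)²; contributions add.
A: 25.2 × (1.03/8.30)² = 0.3881 mSv/h
B: 19.3 × (2.08/11.0)² = 0.6901 mSv/h
C: 701 × (1.06/9.40)² = 8.914 mSv/h
Total = 0.3881 + 0.6901 + 8.914 = 9.992 mSv/h.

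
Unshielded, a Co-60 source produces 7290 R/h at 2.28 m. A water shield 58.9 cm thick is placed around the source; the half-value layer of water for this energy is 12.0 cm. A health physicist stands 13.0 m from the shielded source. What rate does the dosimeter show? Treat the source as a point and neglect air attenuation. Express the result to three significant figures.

Distance alone: (2.28/13.0)² = 0.03076, so 7290 × 0.03076 = 224.2 R/h.
Shield: 58.9/12.0 = 4.908 half-value layers → attenuation 2^(−4.908) = 0.03331.
Combined: 224.2 × 0.03331 = 7.468 R/h.

7.47 R/h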